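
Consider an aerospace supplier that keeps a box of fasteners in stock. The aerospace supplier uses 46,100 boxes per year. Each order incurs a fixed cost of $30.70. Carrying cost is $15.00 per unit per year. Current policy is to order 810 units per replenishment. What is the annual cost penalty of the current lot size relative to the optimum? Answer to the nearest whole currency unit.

EOQ = √(2DS/H) = √(2 × 46,100 × 30.7 / 15) ≈ 434.40.
Cost at Q* = (D/Q*)S + (Q*/2)H = √(2DSH) ≈ $6,515.99.
Cost at Q = 810: (46,100/810)×30.7 + (810/2)×15 = $1,747.25 + $6,075.00 = $7,822.25.
Excess = $7,822.25 − $6,515.99 = $1,306.26.

Extra cost ≈ $1,306 per year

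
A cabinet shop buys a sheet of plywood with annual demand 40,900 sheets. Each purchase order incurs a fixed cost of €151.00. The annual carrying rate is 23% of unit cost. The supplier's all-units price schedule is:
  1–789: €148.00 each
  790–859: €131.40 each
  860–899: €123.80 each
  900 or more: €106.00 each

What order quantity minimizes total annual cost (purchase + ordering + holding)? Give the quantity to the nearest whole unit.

Holding cost per unit per year at price C is H = 0.23·C.
Evaluate total cost at each tier's feasible EOQ or, if the EOQ is below the tier, at the tier's minimum quantity.
EOQ at €148.00 = 602.4 (feasible in tier 1): TC = 40,900×€148.00 + (40,900/602.4)×151 + (602.4/2)×0.23×€148.00 = €6,073,705.01.
EOQ at €131.40 = 639.3 < 790, so use break Q=790: TC = 40,900×€131.40 + (40,900/790.0)×151 + (790.0/2)×0.23×€131.40 = €5,394,015.28.
EOQ at €123.80 = 658.6 < 860, so use break Q=860: TC = 40,900×€123.80 + (40,900/860.0)×151 + (860.0/2)×0.23×€123.80 = €5,082,845.10.
EOQ at €106.00 = 711.8 < 900, so use break Q=900: TC = 40,900×€106.00 + (40,900/900.0)×151 + (900.0/2)×0.23×€106.00 = €4,353,233.11.
Lowest total cost is €4,353,233.11 at Q = 900.0.

Q* ≈ 900 sheets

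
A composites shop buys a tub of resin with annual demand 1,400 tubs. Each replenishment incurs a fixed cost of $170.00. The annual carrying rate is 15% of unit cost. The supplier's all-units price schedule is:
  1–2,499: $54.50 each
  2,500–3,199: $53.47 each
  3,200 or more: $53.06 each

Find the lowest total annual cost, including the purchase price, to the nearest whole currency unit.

Holding cost per unit per year at price C is H = 0.15·C.
Candidates are each tier's EOQ (if it falls in that tier) and each price-break quantity.
EOQ at $54.50 = 241.3 (feasible in tier 1): TC = 1,400×$54.50 + (1,400/241.3)×170 + (241.3/2)×0.15×$54.50 = $78,272.64.
EOQ at $53.47 = 243.6 < 2500, so use break Q=2500: TC = 1,400×$53.47 + (1,400/2500.0)×170 + (2500.0/2)×0.15×$53.47 = $84,978.82.
EOQ at $53.06 = 244.6 < 3200, so use break Q=3200: TC = 1,400×$53.06 + (1,400/3200.0)×170 + (3200.0/2)×0.15×$53.06 = $87,092.77.
Lowest total cost among the candidates is at Q = 241.3.

TC* ≈ $78,273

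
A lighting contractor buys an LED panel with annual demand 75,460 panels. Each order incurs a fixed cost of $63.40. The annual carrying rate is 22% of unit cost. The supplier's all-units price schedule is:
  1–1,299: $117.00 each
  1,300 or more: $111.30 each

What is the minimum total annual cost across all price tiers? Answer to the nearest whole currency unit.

TC* ≈ $8,418,294

Holding cost per unit per year at price C is H = 0.22·C.
Evaluate total cost at each tier's feasible EOQ or, if the EOQ is below the tier, at the tier's minimum quantity.
EOQ at $117.00 = 609.7 (feasible in tier 1): TC = 75,460×$117.00 + (75,460/609.7)×63.4 + (609.7/2)×0.22×$117.00 = $8,844,513.59.
EOQ at $111.30 = 625.1 < 1300, so use break Q=1300: TC = 75,460×$111.30 + (75,460/1300.0)×63.4 + (1300.0/2)×0.22×$111.30 = $8,418,294.03.
Lowest total cost among the candidates is at Q = 1300.0.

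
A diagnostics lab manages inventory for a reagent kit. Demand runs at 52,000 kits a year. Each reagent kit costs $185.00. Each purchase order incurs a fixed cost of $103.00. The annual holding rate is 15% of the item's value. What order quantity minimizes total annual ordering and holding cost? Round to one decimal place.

Q* ≈ 621.3 kits

Holding cost H = 0.15 × $185.00 = $27.7500 per unit per year.
EOQ = √(2DS / H) = √(2 × 52,000 × 103 / 27.75).
= √(10,712,000 / 27.75) = √386,018.018 ≈ 621.303.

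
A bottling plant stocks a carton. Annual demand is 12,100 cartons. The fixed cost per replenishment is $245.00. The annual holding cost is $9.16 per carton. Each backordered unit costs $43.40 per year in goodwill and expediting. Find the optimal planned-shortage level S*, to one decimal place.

S* ≈ 154.3 cartons

With planned backorders, Q* = √(2DS/H) · √((H+B)/B).
√(2DS/H) = √(2 × 12,100 × 245 / 9.16) = 804.531.
√((H+B)/B) = √((9.16+43.4)/43.4) = 1.1005.
Q* ≈ 885.372.
S* = Q* · H/(H+B) = 885.372 × 9.16/52.56 ≈ 154.300.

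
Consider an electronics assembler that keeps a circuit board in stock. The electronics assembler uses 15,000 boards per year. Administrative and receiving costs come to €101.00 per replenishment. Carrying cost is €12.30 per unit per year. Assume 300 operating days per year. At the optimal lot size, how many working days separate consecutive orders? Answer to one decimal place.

The optimal lot size = √(2DS/H) = √(2 × 15,000 × 101 / 12.3) ≈ 496.33.
Cycle time = Q*/D × 300 = 496.33 / 15,000 × 300 ≈ 9.927 days.

T ≈ 9.9 days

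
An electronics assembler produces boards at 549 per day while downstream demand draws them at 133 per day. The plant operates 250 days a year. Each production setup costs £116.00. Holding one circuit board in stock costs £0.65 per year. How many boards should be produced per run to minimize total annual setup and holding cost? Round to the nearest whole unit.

Q* ≈ 3,958 boards

Annual demand D = 133 × 250 = 33,250.
Production build-up factor (1 − d/p) = 1 − 133/549 = 0.7577.
Q* = √(2DS / (H(1 − d/p))) = √(2 × 33,250 × 116 / (0.65 × 0.7577)).
= √(7,714,000 / 0.4925) ≈ 3957.516.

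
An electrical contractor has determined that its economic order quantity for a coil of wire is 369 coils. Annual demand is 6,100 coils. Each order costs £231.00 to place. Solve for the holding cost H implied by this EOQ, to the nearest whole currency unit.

Squaring Q* = √(2DS/H) gives Q*² = 2DS/H.
From Q* = √(2DS/H): H = 2DS / Q*² = 2 × 6,100 × 231 / 369² = 20.6976.

H ≈ £21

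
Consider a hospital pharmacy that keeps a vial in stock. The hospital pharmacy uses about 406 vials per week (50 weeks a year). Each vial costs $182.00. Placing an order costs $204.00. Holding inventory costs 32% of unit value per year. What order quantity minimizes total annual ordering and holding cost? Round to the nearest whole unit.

Annual demand D = 406 × 50 = 20,300.
Holding cost H = 0.32 × $182.00 = $58.2400 per unit per year.
EOQ = √(2DS / H) = √(2 × 20,300 × 204 / 58.24).
= √(8,282,400 / 58.24) = √142,211.5385 ≈ 377.109.

Q* ≈ 377 vials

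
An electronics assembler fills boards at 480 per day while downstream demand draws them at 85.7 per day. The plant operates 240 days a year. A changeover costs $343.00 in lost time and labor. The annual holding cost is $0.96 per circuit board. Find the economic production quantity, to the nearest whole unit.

Annual demand D = 85.7 × 240 = 20,568.
Production build-up factor (1 − d/p) = 1 − 85.7/480 = 0.8215.
Q* = √(2DS / (H(1 − d/p))) = √(2 × 20,568 × 343 / (0.96 × 0.8215)).
= √(14,109,648 / 0.7886) ≈ 4229.896.

Q* ≈ 4,230 boards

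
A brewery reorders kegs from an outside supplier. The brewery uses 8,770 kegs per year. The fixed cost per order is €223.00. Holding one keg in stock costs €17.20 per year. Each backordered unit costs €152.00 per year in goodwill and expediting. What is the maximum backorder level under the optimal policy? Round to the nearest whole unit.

With planned backorders, Q* = √(2DS/H) · √((H+B)/B).
√(2DS/H) = √(2 × 8,770 × 223 / 17.2) = 476.873.
√((H+B)/B) = √((17.2+152)/152) = 1.0551.
Q* ≈ 503.131.
S* = Q* · H/(H+B) = 503.131 × 17.2/169.2 ≈ 51.146.

S* ≈ 51 kegs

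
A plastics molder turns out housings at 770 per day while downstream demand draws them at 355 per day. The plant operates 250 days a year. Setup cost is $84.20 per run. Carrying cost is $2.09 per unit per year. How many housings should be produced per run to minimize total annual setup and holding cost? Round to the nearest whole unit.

Annual demand D = 355 × 250 = 88,750.
Production build-up factor (1 − d/p) = 1 − 355/770 = 0.5390.
Q* = √(2DS / (H(1 − d/p))) = √(2 × 88,750 × 84.2 / (2.09 × 0.5390)).
= √(14,945,500 / 1.1264) ≈ 3642.532.

Q* ≈ 3,643 housings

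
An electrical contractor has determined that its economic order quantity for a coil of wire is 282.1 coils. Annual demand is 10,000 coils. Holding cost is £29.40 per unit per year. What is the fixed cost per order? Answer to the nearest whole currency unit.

Squaring Q* = √(2DS/H) gives Q*² = 2DS/H.
From Q* = √(2DS/H): S = Q*²H / (2D) = 282.1² × 29.4 / (2 × 10,000) = 116.9832.

S ≈ £117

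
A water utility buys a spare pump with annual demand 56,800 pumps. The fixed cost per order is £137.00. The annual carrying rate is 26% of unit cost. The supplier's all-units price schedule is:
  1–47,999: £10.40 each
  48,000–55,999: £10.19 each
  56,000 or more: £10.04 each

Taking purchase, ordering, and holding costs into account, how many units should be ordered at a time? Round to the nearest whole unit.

Holding cost per unit per year at price C is H = 0.26·C.
Candidates are each tier's EOQ (if it falls in that tier) and each price-break quantity.
EOQ at £10.40 = 2399.1 (feasible in tier 1): TC = 56,800×£10.40 + (56,800/2399.1)×137 + (2399.1/2)×0.26×£10.40 = £597,207.13.
EOQ at £10.19 = 2423.7 < 48000, so use break Q=48000: TC = 56,800×£10.19 + (56,800/48000.0)×137 + (48000.0/2)×0.26×£10.19 = £642,539.72.
EOQ at £10.04 = 2441.7 < 56000, so use break Q=56000: TC = 56,800×£10.04 + (56,800/56000.0)×137 + (56000.0/2)×0.26×£10.04 = £643,502.16.
Lowest total cost is £597,207.13 at Q = 2399.1.

Q* ≈ 2,399 pumps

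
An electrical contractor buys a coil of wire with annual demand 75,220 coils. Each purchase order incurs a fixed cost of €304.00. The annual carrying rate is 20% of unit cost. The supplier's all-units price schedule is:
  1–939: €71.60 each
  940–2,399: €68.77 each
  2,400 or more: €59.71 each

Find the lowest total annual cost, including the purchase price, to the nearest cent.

Holding cost per unit per year at price C is H = 0.20·C.
Candidates are each tier's EOQ (if it falls in that tier) and each price-break quantity.
Tier 1 (€71.60): EOQ = 1787.1 exceeds tier's upper bound 939, so this tier is dominated.
EOQ at €68.77 = 1823.5 (feasible in tier 2): TC = 75,220×€68.77 + (75,220/1823.5)×304 + (1823.5/2)×0.20×€68.77 = €5,197,959.71.
EOQ at €59.71 = 1957.0 < 2400, so use break Q=2400: TC = 75,220×€59.71 + (75,220/2400.0)×304 + (2400.0/2)×0.20×€59.71 = €4,515,244.47.
Lowest total cost among the candidates is at Q = 2400.0.

TC* ≈ €4,515,244.47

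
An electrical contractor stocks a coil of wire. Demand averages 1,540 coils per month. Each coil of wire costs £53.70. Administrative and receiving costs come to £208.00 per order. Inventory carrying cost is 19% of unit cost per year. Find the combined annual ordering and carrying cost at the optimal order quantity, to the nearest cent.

Annual demand D = 1,540 × 12 = 18,480.
Holding cost H = 0.19 × £53.70 = £10.2030 per unit per year.
Q* = √(2DS/H) = √(2 × 18,480 × 208 / 10.203) ≈ 868.03.
At the optimum the two cost components are equal, so total cost = 2·(Q*/2)H = Q*·H.
Minimum total = √(2DSH) = √(2 × 18,480 × 208 × 10.203) ≈ 8856.489.

TC* ≈ £8,856.49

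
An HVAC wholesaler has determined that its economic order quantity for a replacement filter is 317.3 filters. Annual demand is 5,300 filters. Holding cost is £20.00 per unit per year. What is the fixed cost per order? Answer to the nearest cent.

S ≈ £189.96

The basic EOQ model gives Q* = √(2DS/H); rearrange for the unknown.
From Q* = √(2DS/H): S = Q*²H / (2D) = 317.3² × 20 / (2 × 5,300) = 189.9609.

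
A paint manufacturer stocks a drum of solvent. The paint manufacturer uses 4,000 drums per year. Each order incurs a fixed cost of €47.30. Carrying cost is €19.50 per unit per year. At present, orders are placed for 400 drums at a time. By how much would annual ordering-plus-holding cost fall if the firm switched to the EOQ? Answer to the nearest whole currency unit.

Extra cost ≈ €1,657 per year

EOQ = √(2DS/H) = √(2 × 4,000 × 47.3 / 19.5) ≈ 139.30.
Cost at Q* = (D/Q*)S + (Q*/2)H = √(2DSH) ≈ €2,716.39.
Cost at Q = 400: (4,000/400)×47.3 + (400/2)×19.5 = €473.00 + €3,900.00 = €4,373.00.
Excess = €4,373.00 − €2,716.39 = €1,656.61.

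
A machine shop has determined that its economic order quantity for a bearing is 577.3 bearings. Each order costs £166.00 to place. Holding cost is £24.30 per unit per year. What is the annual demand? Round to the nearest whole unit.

Squaring Q* = √(2DS/H) gives Q*² = 2DS/H.
From Q* = √(2DS/H): D = Q*²H / (2S) = 577.3² × 24.3 / (2 × 166) = 24393.342.

D ≈ 24,393 bearings per year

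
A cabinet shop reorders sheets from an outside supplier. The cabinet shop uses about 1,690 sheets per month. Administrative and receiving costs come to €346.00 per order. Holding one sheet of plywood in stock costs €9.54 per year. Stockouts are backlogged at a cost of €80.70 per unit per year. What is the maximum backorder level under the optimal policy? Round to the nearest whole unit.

Annual demand D = 1,690 × 12 = 20,280.
With planned backorders, Q* = √(2DS/H) · √((H+B)/B).
√(2DS/H) = √(2 × 20,280 × 346 / 9.54) = 1212.866.
√((H+B)/B) = √((9.54+80.7)/80.7) = 1.0575.
Q* ≈ 1282.554.
S* = Q* · H/(H+B) = 1282.554 × 9.54/90.24 ≈ 135.589.

S* ≈ 136 sheets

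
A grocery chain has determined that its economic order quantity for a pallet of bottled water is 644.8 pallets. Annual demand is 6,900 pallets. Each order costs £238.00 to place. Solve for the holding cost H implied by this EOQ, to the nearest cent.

Squaring Q* = √(2DS/H) gives Q*² = 2DS/H.
From Q* = √(2DS/H): H = 2DS / Q*² = 2 × 6,900 × 238 / 644.8² = 7.8996.

H ≈ £7.90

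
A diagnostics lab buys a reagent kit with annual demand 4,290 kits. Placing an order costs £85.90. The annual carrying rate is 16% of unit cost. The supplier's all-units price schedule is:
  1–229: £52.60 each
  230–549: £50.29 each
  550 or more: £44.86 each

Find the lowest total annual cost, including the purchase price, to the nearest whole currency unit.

TC* ≈ £195,093

Holding cost per unit per year at price C is H = 0.16·C.
Candidates are each tier's EOQ (if it falls in that tier) and each price-break quantity.
Tier 1 (£52.60): EOQ = 295.9 exceeds tier's upper bound 229, so this tier is dominated.
EOQ at £50.29 = 302.6 (feasible in tier 2): TC = 4,290×£50.29 + (4,290/302.6)×85.9 + (302.6/2)×0.16×£50.29 = £218,179.34.
EOQ at £44.86 = 320.4 < 550, so use break Q=550: TC = 4,290×£44.86 + (4,290/550.0)×85.9 + (550.0/2)×0.16×£44.86 = £195,093.26.
Lowest total cost among the candidates is at Q = 550.0.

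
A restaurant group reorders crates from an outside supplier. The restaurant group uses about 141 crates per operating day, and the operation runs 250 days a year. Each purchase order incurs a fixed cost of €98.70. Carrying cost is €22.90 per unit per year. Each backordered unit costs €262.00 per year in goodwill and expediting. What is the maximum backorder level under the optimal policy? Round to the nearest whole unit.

Annual demand D = 141 × 250 = 35,250.
With planned backorders, Q* = √(2DS/H) · √((H+B)/B).
√(2DS/H) = √(2 × 35,250 × 98.7 / 22.9) = 551.233.
√((H+B)/B) = √((22.9+262)/262) = 1.0428.
Q* ≈ 574.819.
S* = Q* · H/(H+B) = 574.819 × 22.9/284.9 ≈ 46.203.

S* ≈ 46 crates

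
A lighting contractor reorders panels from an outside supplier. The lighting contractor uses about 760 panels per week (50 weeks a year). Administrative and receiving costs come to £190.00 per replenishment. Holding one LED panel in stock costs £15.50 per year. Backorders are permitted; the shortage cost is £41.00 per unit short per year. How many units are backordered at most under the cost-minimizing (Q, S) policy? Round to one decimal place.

S* ≈ 310.8 panels

Annual demand D = 760 × 50 = 38,000.
With planned backorders, Q* = √(2DS/H) · √((H+B)/B).
√(2DS/H) = √(2 × 38,000 × 190 / 15.5) = 965.201.
√((H+B)/B) = √((15.5+41)/41) = 1.1739.
Q* ≈ 1133.053.
S* = Q* · H/(H+B) = 1133.053 × 15.5/56.5 ≈ 310.837.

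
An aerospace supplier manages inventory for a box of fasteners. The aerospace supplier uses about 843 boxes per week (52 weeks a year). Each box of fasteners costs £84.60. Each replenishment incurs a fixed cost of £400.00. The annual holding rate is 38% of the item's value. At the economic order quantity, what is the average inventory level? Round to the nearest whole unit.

Annual demand D = 843 × 52 = 43,836.
Holding cost H = 0.38 × £84.60 = £32.1480 per unit per year.
The optimal lot size = √(2DS/H) = √(2 × 43,836 × 400 / 32.148) ≈ 1044.44.
Average inventory = Q*/2 ≈ 1044.44 / 2 = 522.220.

Average inventory ≈ 522 boxes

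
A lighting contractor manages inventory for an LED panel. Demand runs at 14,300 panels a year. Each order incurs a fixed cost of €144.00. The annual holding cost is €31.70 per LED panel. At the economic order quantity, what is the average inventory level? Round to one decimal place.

Average inventory ≈ 180.2 panels

Q* = √(2DS/H) = √(2 × 14,300 × 144 / 31.7) ≈ 360.44.
Average inventory = Q*/2 ≈ 360.44 / 2 = 180.221.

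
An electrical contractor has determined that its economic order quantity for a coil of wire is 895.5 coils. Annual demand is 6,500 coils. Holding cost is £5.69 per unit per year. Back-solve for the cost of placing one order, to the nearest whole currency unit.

Squaring Q* = √(2DS/H) gives Q*² = 2DS/H.
From Q* = √(2DS/H): S = Q*²H / (2D) = 895.5² × 5.69 / (2 × 6,500) = 350.9943.

S ≈ £351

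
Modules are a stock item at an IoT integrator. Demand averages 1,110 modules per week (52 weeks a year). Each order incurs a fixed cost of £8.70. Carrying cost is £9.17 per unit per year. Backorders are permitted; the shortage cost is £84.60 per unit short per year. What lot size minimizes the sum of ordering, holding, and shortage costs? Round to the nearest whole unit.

Annual demand D = 1,110 × 52 = 57,720.
With planned backorders, Q* = √(2DS/H) · √((H+B)/B).
√(2DS/H) = √(2 × 57,720 × 8.7 / 9.17) = 330.943.
√((H+B)/B) = √((9.17+84.6)/84.6) = 1.0528.
Q* ≈ 348.417.

Q* ≈ 348 modules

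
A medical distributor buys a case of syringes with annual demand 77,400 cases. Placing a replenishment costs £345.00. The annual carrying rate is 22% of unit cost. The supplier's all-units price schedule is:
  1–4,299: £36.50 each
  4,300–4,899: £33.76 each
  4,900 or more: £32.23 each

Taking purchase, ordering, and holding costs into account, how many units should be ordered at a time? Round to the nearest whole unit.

Q* ≈ 4,900 cases

Holding cost per unit per year at price C is H = 0.22·C.
Candidates are each tier's EOQ (if it falls in that tier) and each price-break quantity.
EOQ at £36.50 = 2578.9 (feasible in tier 1): TC = 77,400×£36.50 + (77,400/2578.9)×345 + (2578.9/2)×0.22×£36.50 = £2,845,808.70.
EOQ at £33.76 = 2681.5 < 4300, so use break Q=4300: TC = 77,400×£33.76 + (77,400/4300.0)×345 + (4300.0/2)×0.22×£33.76 = £2,635,202.48.
EOQ at £32.23 = 2744.4 < 4900, so use break Q=4900: TC = 77,400×£32.23 + (77,400/4900.0)×345 + (4900.0/2)×0.22×£32.23 = £2,517,423.56.
Lowest total cost is £2,517,423.56 at Q = 4900.0.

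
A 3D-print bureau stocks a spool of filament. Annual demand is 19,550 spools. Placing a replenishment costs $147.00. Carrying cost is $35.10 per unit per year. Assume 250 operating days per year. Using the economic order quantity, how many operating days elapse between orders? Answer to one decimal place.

T ≈ 5.2 days

The optimal lot size = √(2DS/H) = √(2 × 19,550 × 147 / 35.1) ≈ 404.66.
Cycle time = Q*/D × 250 = 404.66 / 19,550 × 250 ≈ 5.175 days.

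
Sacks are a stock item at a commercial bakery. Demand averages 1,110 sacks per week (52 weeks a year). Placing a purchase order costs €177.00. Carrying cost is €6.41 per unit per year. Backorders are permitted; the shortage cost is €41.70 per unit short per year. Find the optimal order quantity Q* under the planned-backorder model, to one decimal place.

Annual demand D = 1,110 × 52 = 57,720.
With planned backorders, Q* = √(2DS/H) · √((H+B)/B).
√(2DS/H) = √(2 × 57,720 × 177 / 6.41) = 1785.401.
√((H+B)/B) = √((6.41+41.7)/41.7) = 1.0741.
Q* ≈ 1917.721.

Q* ≈ 1,917.7 sacks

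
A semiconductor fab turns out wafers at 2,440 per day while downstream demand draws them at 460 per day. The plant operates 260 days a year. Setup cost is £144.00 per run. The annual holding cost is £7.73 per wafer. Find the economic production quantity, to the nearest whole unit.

Q* ≈ 2,343 wafers

Annual demand D = 460 × 260 = 119,600.
Production build-up factor (1 − d/p) = 1 − 460/2,440 = 0.8115.
Q* = √(2DS / (H(1 − d/p))) = √(2 × 119,600 × 144 / (7.73 × 0.8115)).
= √(34,444,800 / 6.2727) ≈ 2343.335.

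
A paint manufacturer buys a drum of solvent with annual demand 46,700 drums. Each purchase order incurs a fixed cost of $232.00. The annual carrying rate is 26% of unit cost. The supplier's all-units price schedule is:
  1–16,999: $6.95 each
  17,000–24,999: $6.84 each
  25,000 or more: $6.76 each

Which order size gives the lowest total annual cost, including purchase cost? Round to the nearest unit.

Holding cost per unit per year at price C is H = 0.26·C.
Candidates are each tier's EOQ (if it falls in that tier) and each price-break quantity.
EOQ at $6.95 = 3462.9 (feasible in tier 1): TC = 46,700×$6.95 + (46,700/3462.9)×232 + (3462.9/2)×0.26×$6.95 = $330,822.44.
EOQ at $6.84 = 3490.6 < 17000, so use break Q=17000: TC = 46,700×$6.84 + (46,700/17000.0)×232 + (17000.0/2)×0.26×$6.84 = $335,181.72.
EOQ at $6.76 = 3511.2 < 25000, so use break Q=25000: TC = 46,700×$6.76 + (46,700/25000.0)×232 + (25000.0/2)×0.26×$6.76 = $338,095.38.
Lowest total cost is $330,822.44 at Q = 3462.9.

Q* ≈ 3,463 drums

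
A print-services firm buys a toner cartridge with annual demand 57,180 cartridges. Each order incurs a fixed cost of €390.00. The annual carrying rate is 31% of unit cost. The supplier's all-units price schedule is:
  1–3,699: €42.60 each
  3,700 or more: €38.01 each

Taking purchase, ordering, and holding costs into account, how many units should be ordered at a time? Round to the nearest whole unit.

Holding cost per unit per year at price C is H = 0.31·C.
Candidates are each tier's EOQ (if it falls in that tier) and each price-break quantity.
EOQ at €42.60 = 1837.7 (feasible in tier 1): TC = 57,180×€42.60 + (57,180/1837.7)×390 + (1837.7/2)×0.31×€42.60 = €2,460,137.18.
EOQ at €38.01 = 1945.5 < 3700, so use break Q=3700: TC = 57,180×€38.01 + (57,180/3700.0)×390 + (3700.0/2)×0.31×€38.01 = €2,201,237.62.
Lowest total cost is €2,201,237.62 at Q = 3700.0.

Q* ≈ 3,700 cartridges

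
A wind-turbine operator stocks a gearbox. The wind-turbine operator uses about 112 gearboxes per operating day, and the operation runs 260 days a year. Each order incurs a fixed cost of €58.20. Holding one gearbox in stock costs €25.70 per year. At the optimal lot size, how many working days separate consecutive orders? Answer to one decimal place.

Annual demand D = 112 × 260 = 29,120.
The optimal lot size = √(2DS/H) = √(2 × 29,120 × 58.2 / 25.7) ≈ 363.17.
Cycle time = Q*/D × 260 = 363.17 / 29,120 × 260 ≈ 3.243 days.

T ≈ 3.2 days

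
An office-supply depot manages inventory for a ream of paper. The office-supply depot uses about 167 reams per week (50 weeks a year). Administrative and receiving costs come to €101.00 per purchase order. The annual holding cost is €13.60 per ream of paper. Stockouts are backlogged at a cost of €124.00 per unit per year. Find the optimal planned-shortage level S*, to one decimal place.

S* ≈ 36.7 reams

Annual demand D = 167 × 50 = 8,350.
With planned backorders, Q* = √(2DS/H) · √((H+B)/B).
√(2DS/H) = √(2 × 8,350 × 101 / 13.6) = 352.168.
√((H+B)/B) = √((13.6+124)/124) = 1.0534.
Q* ≈ 370.978.
S* = Q* · H/(H+B) = 370.978 × 13.6/137.6 ≈ 36.666.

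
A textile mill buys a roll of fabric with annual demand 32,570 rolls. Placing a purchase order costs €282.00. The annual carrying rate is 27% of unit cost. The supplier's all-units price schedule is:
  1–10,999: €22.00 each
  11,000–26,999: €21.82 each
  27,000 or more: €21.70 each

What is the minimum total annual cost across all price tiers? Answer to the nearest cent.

TC* ≈ €726,985.80

Holding cost per unit per year at price C is H = 0.27·C.
Candidates are each tier's EOQ (if it falls in that tier) and each price-break quantity.
EOQ at €22.00 = 1758.6 (feasible in tier 1): TC = 32,570×€22.00 + (32,570/1758.6)×282 + (1758.6/2)×0.27×€22.00 = €726,985.80.
EOQ at €21.82 = 1765.8 < 11000, so use break Q=11000: TC = 32,570×€21.82 + (32,570/11000.0)×282 + (11000.0/2)×0.27×€21.82 = €743,915.08.
EOQ at €21.70 = 1770.7 < 27000, so use break Q=27000: TC = 32,570×€21.70 + (32,570/27000.0)×282 + (27000.0/2)×0.27×€21.70 = €786,205.68.
Lowest total cost among the candidates is at Q = 1758.6.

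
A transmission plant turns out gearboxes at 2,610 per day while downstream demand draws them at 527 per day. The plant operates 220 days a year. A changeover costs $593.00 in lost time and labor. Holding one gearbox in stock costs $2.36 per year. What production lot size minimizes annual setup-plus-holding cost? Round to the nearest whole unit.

Q* ≈ 8,544 gearboxes

Annual demand D = 527 × 220 = 115,940.
Production build-up factor (1 − d/p) = 1 − 527/2,610 = 0.7981.
Q* = √(2DS / (H(1 − d/p))) = √(2 × 115,940 × 593 / (2.36 × 0.7981)).
= √(137,504,840 / 1.8835) ≈ 8544.342.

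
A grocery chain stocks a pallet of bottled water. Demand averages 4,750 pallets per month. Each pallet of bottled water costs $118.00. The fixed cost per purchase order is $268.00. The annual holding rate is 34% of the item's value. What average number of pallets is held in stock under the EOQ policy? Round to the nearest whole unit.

Average inventory ≈ 436 pallets

Annual demand D = 4,750 × 12 = 57,000.
Holding cost H = 0.34 × $118.00 = $40.1200 per unit per year.
Q* = √(2DS/H) = √(2 × 57,000 × 268 / 40.12) ≈ 872.65.
Average inventory = Q*/2 ≈ 872.65 / 2 = 436.324.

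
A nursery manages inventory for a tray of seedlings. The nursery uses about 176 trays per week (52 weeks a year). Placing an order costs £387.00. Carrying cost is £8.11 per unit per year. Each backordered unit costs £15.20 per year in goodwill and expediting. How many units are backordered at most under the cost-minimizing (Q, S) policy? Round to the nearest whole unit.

S* ≈ 403 trays

Annual demand D = 176 × 52 = 9,152.
With planned backorders, Q* = √(2DS/H) · √((H+B)/B).
√(2DS/H) = √(2 × 9,152 × 387 / 8.11) = 934.583.
√((H+B)/B) = √((8.11+15.2)/15.2) = 1.2384.
Q* ≈ 1157.357.
S* = Q* · H/(H+B) = 1157.357 × 8.11/23.31 ≈ 402.667.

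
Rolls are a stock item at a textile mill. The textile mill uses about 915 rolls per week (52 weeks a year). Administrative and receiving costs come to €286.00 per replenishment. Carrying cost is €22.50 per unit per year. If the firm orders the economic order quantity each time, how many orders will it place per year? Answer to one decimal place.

N ≈ 43.3 orders per year

Annual demand D = 915 × 52 = 47,580.
The optimal lot size = √(2DS/H) = √(2 × 47,580 × 286 / 22.5) ≈ 1099.81.
Orders per year = D / Q* = 47,580 / 1099.81 ≈ 43.262.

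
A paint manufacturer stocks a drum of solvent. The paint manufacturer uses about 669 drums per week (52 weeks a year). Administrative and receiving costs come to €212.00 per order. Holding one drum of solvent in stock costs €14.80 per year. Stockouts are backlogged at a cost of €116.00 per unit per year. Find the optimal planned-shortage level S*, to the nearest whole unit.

Annual demand D = 669 × 52 = 34,788.
With planned backorders, Q* = √(2DS/H) · √((H+B)/B).
√(2DS/H) = √(2 × 34,788 × 212 / 14.8) = 998.313.
√((H+B)/B) = √((14.8+116)/116) = 1.0619.
Q* ≈ 1060.087.
S* = Q* · H/(H+B) = 1060.087 × 14.8/130.8 ≈ 119.949.

S* ≈ 120 drums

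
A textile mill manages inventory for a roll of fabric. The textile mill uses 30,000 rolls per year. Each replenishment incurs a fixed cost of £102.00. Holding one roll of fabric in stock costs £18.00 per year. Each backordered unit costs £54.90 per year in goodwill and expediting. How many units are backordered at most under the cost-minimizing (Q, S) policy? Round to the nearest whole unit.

S* ≈ 166 rolls

With planned backorders, Q* = √(2DS/H) · √((H+B)/B).
√(2DS/H) = √(2 × 30,000 × 102 / 18) = 583.095.
√((H+B)/B) = √((18+54.9)/54.9) = 1.1523.
Q* ≈ 671.919.
S* = Q* · H/(H+B) = 671.919 × 18/72.9 ≈ 165.906.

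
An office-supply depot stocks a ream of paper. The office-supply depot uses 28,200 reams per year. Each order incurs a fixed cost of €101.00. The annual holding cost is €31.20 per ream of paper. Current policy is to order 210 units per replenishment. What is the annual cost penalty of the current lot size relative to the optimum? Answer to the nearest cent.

Extra cost ≈ €3,507.40 per year

EOQ = √(2DS/H) = √(2 × 28,200 × 101 / 31.2) ≈ 427.29.
Cost at Q* = (D/Q*)S + (Q*/2)H = √(2DSH) ≈ €13,331.45.
Cost at Q = 210: (28,200/210)×101 + (210/2)×31.2 = €13,562.86 + €3,276.00 = €16,838.86.
Excess = €16,838.86 − €13,331.45 = €3,507.40.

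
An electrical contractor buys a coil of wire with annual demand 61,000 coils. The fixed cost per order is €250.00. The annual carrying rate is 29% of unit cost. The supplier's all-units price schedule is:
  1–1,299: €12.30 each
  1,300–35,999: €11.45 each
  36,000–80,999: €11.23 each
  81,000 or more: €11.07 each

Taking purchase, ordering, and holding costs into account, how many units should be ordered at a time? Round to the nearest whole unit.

Q* ≈ 3,031 coils

Holding cost per unit per year at price C is H = 0.29·C.
For each price level, check whether its EOQ is feasible; otherwise the best quantity at that price is the breakpoint.
Tier 1 (€12.30): EOQ = 2924.1 exceeds tier's upper bound 1299, so this tier is dominated.
EOQ at €11.45 = 3030.7 (feasible in tier 2): TC = 61,000×€11.45 + (61,000/3030.7)×250 + (3030.7/2)×0.29×€11.45 = €708,513.56.
EOQ at €11.23 = 3060.3 < 36000, so use break Q=36000: TC = 61,000×€11.23 + (61,000/36000.0)×250 + (36000.0/2)×0.29×€11.23 = €744,074.21.
EOQ at €11.07 = 3082.3 < 81000, so use break Q=81000: TC = 61,000×€11.07 + (61,000/81000.0)×250 + (81000.0/2)×0.29×€11.07 = €805,475.42.
Lowest total cost is €708,513.56 at Q = 3030.7.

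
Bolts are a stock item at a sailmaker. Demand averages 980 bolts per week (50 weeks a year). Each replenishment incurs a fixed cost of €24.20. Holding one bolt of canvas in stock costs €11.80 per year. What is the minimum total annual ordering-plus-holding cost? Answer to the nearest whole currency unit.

Annual demand D = 980 × 50 = 49,000.
EOQ = √(2DS/H) = √(2 × 49,000 × 24.2 / 11.8) ≈ 448.31.
At Q*, ordering cost (D/Q*)S equals holding cost (Q*/2)H, each = √(DSH/2).
Minimum total = √(2DSH) = √(2 × 49,000 × 24.2 × 11.8) ≈ 5290.074.

TC* ≈ €5,290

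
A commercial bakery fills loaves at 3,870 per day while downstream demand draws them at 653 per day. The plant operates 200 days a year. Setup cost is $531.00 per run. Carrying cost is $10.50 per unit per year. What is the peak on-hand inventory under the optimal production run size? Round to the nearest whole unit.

Annual demand D = 653 × 200 = 130,600.
Production build-up factor (1 − d/p) = 1 − 653/3,870 = 0.8313.
Q* = √(2DS / (H(1 − d/p))) = √(2 × 130,600 × 531 / (10.5 × 0.8313)).
= √(138,697,200 / 8.7283) ≈ 3986.292.
Maximum inventory = Q*(1 − d/p) = 3986.292 × 0.8313 ≈ 3313.670.

I_max ≈ 3,314 loaves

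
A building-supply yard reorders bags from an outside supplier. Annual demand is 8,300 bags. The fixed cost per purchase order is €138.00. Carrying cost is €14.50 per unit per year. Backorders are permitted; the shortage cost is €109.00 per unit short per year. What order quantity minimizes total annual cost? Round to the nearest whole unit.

With planned backorders, Q* = √(2DS/H) · √((H+B)/B).
√(2DS/H) = √(2 × 8,300 × 138 / 14.5) = 397.475.
√((H+B)/B) = √((14.5+109)/109) = 1.0644.
Q* ≈ 423.087.

Q* ≈ 423 bags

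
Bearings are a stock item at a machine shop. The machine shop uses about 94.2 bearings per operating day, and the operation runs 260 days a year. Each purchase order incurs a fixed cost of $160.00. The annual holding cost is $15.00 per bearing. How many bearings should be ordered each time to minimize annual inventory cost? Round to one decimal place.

Q* ≈ 722.8 bearings

Annual demand D = 94.2 × 260 = 24,492.
EOQ = √(2DS / H) = √(2 × 24,492 × 160 / 15).
= √(7,837,440 / 15) = √522,496 ≈ 722.839.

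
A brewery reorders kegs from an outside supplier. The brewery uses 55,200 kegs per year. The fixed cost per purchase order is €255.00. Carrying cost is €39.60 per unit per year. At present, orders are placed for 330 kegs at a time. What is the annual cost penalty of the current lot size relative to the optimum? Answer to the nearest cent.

EOQ = √(2DS/H) = √(2 × 55,200 × 255 / 39.6) ≈ 843.15.
Cost at Q* = (D/Q*)S + (Q*/2)H = √(2DSH) ≈ €33,388.91.
Cost at Q = 330: (55,200/330)×255 + (330/2)×39.6 = €42,654.55 + €6,534.00 = €49,188.55.
Excess = €49,188.55 − €33,388.91 = €15,799.64.

Extra cost ≈ €15,799.64 per year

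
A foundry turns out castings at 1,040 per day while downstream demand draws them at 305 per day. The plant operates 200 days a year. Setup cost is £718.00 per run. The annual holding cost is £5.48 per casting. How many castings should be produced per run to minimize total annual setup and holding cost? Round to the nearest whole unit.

Annual demand D = 305 × 200 = 61,000.
Production build-up factor (1 − d/p) = 1 − 305/1,040 = 0.7067.
Q* = √(2DS / (H(1 − d/p))) = √(2 × 61,000 × 718 / (5.48 × 0.7067)).
= √(87,596,000 / 3.8729) ≈ 4755.814.

Q* ≈ 4,756 castings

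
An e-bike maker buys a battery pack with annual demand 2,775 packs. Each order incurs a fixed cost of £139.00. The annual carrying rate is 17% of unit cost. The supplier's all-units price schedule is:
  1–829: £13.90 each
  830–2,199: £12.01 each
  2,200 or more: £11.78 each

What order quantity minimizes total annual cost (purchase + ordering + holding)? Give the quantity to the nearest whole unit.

Q* ≈ 830 packs

Holding cost per unit per year at price C is H = 0.17·C.
For each price level, check whether its EOQ is feasible; otherwise the best quantity at that price is the breakpoint.
EOQ at £13.90 = 571.4 (feasible in tier 1): TC = 2,775×£13.90 + (2,775/571.4)×139 + (571.4/2)×0.17×£13.90 = £39,922.66.
EOQ at £12.01 = 614.7 < 830, so use break Q=830: TC = 2,775×£12.01 + (2,775/830.0)×139 + (830.0/2)×0.17×£12.01 = £34,639.78.
EOQ at £11.78 = 620.7 < 2200, so use break Q=2200: TC = 2,775×£11.78 + (2,775/2200.0)×139 + (2200.0/2)×0.17×£11.78 = £35,067.69.
Lowest total cost is £34,639.78 at Q = 830.0.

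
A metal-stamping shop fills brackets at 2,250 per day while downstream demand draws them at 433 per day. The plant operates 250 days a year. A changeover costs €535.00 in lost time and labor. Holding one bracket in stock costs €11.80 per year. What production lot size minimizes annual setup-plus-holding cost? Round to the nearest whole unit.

Annual demand D = 433 × 250 = 108,250.
Production build-up factor (1 − d/p) = 1 − 433/2,250 = 0.8076.
Q* = √(2DS / (H(1 − d/p))) = √(2 × 108,250 × 535 / (11.8 × 0.8076)).
= √(115,827,500 / 9.5292) ≈ 3486.411.

Q* ≈ 3,486 brackets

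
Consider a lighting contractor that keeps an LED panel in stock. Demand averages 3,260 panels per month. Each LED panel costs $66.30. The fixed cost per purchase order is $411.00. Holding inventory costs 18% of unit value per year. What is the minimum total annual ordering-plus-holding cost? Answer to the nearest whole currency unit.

TC* ≈ $19,590

Annual demand D = 3,260 × 12 = 39,120.
Holding cost H = 0.18 × $66.30 = $11.9340 per unit per year.
The optimal lot size = √(2DS/H) = √(2 × 39,120 × 411 / 11.934) ≈ 1641.51.
At Q*, ordering cost (D/Q*)S equals holding cost (Q*/2)H, each = √(DSH/2).
Minimum total = √(2DSH) = √(2 × 39,120 × 411 × 11.934) ≈ 19589.725.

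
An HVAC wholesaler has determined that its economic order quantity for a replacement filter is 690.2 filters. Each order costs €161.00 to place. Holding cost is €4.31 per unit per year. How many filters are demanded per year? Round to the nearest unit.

D ≈ 6,376 filters per year

Invert the EOQ relation Q*² = 2DS/H.
From Q* = √(2DS/H): D = Q*²H / (2S) = 690.2² × 4.31 / (2 × 161) = 6376.338.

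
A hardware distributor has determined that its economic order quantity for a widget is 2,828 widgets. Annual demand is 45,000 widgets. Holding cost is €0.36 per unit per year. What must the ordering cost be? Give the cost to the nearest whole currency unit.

Squaring Q* = √(2DS/H) gives Q*² = 2DS/H.
From Q* = √(2DS/H): S = Q*²H / (2D) = 2,828² × 0.36 / (2 × 45,000) = 31.9903.

S ≈ €32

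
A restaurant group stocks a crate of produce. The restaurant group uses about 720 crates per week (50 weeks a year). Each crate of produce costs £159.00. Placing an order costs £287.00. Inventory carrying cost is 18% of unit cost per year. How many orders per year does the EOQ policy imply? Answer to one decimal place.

N ≈ 42.4 orders per year

Annual demand D = 720 × 50 = 36,000.
Holding cost H = 0.18 × £159.00 = £28.6200 per unit per year.
EOQ = √(2DS/H) = √(2 × 36,000 × 287 / 28.62) ≈ 849.71.
Orders per year = D / Q* = 36,000 / 849.71 ≈ 42.367.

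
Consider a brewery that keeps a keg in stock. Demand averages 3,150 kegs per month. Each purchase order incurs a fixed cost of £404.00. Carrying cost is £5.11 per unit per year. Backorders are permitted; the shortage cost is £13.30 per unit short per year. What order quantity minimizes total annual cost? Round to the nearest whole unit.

Q* ≈ 2,876 kegs

Annual demand D = 3,150 × 12 = 37,800.
With planned backorders, Q* = √(2DS/H) · √((H+B)/B).
√(2DS/H) = √(2 × 37,800 × 404 / 5.11) = 2444.788.
√((H+B)/B) = √((5.11+13.3)/13.3) = 1.1765.
Q* ≈ 2876.353.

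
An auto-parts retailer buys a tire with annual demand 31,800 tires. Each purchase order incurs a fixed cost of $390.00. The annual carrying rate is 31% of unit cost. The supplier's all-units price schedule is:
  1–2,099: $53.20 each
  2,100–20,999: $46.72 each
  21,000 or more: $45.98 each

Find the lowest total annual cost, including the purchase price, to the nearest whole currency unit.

Holding cost per unit per year at price C is H = 0.31·C.
For each price level, check whether its EOQ is feasible; otherwise the best quantity at that price is the breakpoint.
EOQ at $53.20 = 1226.4 (feasible in tier 1): TC = 31,800×$53.20 + (31,800/1226.4)×390 + (1226.4/2)×0.31×$53.20 = $1,711,985.42.
EOQ at $46.72 = 1308.7 < 2100, so use break Q=2100: TC = 31,800×$46.72 + (31,800/2100.0)×390 + (2100.0/2)×0.31×$46.72 = $1,506,809.07.
EOQ at $45.98 = 1319.2 < 21000, so use break Q=21000: TC = 31,800×$45.98 + (31,800/21000.0)×390 + (21000.0/2)×0.31×$45.98 = $1,612,419.47.
Lowest total cost among the candidates is at Q = 2100.0.

TC* ≈ $1,506,809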